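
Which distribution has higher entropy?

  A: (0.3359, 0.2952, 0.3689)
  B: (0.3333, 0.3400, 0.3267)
B

Both distributions are close to uniform, making this a harder comparison.

H(A) = 1.5790 bits
H(B) = 1.5848 bits

The distribution closer to uniform has higher entropy.
Answer: B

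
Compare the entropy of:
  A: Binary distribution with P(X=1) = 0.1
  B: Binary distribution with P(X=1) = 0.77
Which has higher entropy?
B

For binary distributions, entropy is maximized at p=0.5 and decreases as p moves toward 0 or 1.

H(A) = H(0.1) = 0.4690 bits
H(B) = H(0.77) = 0.7780 bits

Distribution B (p=0.77) is closer to uniform (p=0.5), so it has higher entropy.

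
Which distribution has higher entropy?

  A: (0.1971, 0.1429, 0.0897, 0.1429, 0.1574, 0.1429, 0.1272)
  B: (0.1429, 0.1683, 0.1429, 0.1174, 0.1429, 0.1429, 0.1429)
B

Both distributions are close to uniform, making this a harder comparison.

H(A) = 2.7753 bits
H(B) = 2.8008 bits

The distribution closer to uniform has higher entropy.
Answer: B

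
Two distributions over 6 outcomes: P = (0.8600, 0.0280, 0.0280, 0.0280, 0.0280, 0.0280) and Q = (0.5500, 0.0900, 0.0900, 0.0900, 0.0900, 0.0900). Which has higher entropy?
Q

P is highly concentrated on one outcome (86%), making it nearly deterministic. Q spreads its mass more evenly (max 55%). The more spread-out distribution has higher entropy: H(P) ≈ 0.909 bits, H(Q) ≈ 2.038 bits.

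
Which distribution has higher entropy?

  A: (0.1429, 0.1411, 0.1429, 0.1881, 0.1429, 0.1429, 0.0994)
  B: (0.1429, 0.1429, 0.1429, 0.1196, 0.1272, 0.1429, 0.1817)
B

Both distributions are close to uniform, making this a harder comparison.

H(A) = 2.7872 bits
H(B) = 2.7962 bits

The distribution closer to uniform has higher entropy.
Answer: B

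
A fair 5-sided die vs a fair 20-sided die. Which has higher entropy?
20-sided die

Both are uniform distributions; for uniform over n outcomes, H = log₂(n). H(5-sided) = log₂(5) = 2.322 bits and H(20-sided) = log₂(20) = 4.322 bits. More outcomes in a uniform distribution means higher entropy.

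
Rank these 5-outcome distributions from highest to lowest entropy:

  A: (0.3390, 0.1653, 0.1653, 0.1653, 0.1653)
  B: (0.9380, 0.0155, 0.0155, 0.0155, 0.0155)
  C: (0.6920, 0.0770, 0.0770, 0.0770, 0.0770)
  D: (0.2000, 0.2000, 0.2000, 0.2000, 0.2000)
D > A > C > B

Key insight: Entropy is maximized by uniform distributions and minimized by concentrated distributions.

Entropies:
  H(A) = 2.2459 bits
  H(B) = 0.4593 bits
  H(C) = 1.5069 bits
  H(D) = 2.3219 bits

Ranking: D > A > C > B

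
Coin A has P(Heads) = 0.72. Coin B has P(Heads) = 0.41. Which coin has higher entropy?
B

For binary distributions, entropy is maximized at p=0.5 and decreases as p moves toward 0 or 1.

H(A) = H(0.72) = 0.8555 bits
H(B) = H(0.41) = 0.9765 bits

Distribution B (p=0.41) is closer to uniform (p=0.5), so it has higher entropy.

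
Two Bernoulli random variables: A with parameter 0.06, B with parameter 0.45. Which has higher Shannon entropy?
B

For binary distributions, entropy is maximized at p=0.5 and decreases as p moves toward 0 or 1.

H(A) = H(0.06) = 0.3274 bits
H(B) = H(0.45) = 0.9928 bits

Distribution B (p=0.45) is closer to uniform (p=0.5), so it has higher entropy.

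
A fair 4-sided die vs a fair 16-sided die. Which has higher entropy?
16-sided die

Both are uniform distributions; for uniform over n outcomes, H = log₂(n). H(4-sided) = log₂(4) = 2.000 bits and H(16-sided) = log₂(16) = 4.000 bits. More outcomes in a uniform distribution means higher entropy.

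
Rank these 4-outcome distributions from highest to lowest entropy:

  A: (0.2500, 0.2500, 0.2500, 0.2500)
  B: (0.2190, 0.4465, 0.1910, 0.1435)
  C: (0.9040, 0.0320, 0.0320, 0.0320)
A > B > C

Key insight: Entropy is maximized by uniform distributions and minimized by concentrated distributions.

- Uniform distributions have maximum entropy log₂(4) = 2.0000 bits
- The more "peaked" or concentrated a distribution, the lower its entropy

Entropies:
  H(A) = 2.0000 bits
  H(B) = 1.8573 bits
  H(C) = 0.6083 bits

Ranking: A > B > C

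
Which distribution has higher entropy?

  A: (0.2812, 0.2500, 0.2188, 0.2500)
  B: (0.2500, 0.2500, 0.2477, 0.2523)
B

Both distributions are close to uniform, making this a harder comparison.

H(A) = 1.9944 bits
H(B) = 2.0000 bits

The distribution closer to uniform has higher entropy.
Answer: B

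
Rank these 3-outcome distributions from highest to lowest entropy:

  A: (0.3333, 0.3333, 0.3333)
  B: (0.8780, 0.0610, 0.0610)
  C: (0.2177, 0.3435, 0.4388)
A > C > B

Key insight: Entropy is maximized by uniform distributions and minimized by concentrated distributions.

- Uniform distributions have maximum entropy log₂(3) = 1.5850 bits
- The more "peaked" or concentrated a distribution, the lower its entropy

Entropies:
  H(A) = 1.5850 bits
  H(B) = 0.6571 bits
  H(C) = 1.5298 bits

Ranking: A > C > B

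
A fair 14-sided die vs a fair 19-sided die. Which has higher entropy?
19-sided die

Both are uniform distributions; for uniform over n outcomes, H = log₂(n). H(14-sided) = log₂(14) = 3.807 bits and H(19-sided) = log₂(19) = 4.248 bits. More outcomes in a uniform distribution means higher entropy.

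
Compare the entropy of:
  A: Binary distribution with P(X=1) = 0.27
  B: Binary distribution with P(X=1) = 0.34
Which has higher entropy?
B

For binary distributions, entropy is maximized at p=0.5 and decreases as p moves toward 0 or 1.

H(A) = H(0.27) = 0.8415 bits
H(B) = H(0.34) = 0.9248 bits

Distribution B (p=0.34) is closer to uniform (p=0.5), so it has higher entropy.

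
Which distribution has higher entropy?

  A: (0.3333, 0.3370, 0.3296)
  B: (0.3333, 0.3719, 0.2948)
A

Both distributions are close to uniform, making this a harder comparison.

H(A) = 1.5849 bits
H(B) = 1.5785 bits

The distribution closer to uniform has higher entropy.
Answer: A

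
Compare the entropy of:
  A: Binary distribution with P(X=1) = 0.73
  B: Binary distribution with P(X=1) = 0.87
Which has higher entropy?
A

For binary distributions, entropy is maximized at p=0.5 and decreases as p moves toward 0 or 1.

H(A) = H(0.73) = 0.8415 bits
H(B) = H(0.87) = 0.5574 bits

Distribution A (p=0.73) is closer to uniform (p=0.5), so it has higher entropy.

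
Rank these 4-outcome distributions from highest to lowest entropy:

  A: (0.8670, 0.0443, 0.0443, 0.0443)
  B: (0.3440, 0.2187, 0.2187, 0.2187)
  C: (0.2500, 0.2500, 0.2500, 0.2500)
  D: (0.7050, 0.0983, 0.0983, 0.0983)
C > B > D > A

Key insight: Entropy is maximized by uniform distributions and minimized by concentrated distributions.

Entropies:
  H(A) = 0.7764 bits
  H(B) = 1.9683 bits
  H(C) = 2.0000 bits
  H(D) = 1.3427 bits

Ranking: C > B > D > A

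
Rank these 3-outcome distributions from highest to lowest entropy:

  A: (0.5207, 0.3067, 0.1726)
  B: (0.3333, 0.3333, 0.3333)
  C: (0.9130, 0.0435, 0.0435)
B > A > C

Key insight: Entropy is maximized by uniform distributions and minimized by concentrated distributions.

- Uniform distributions have maximum entropy log₂(3) = 1.5850 bits
- The more "peaked" or concentrated a distribution, the lower its entropy

Entropies:
  H(A) = 1.4507 bits
  H(B) = 1.5850 bits
  H(C) = 0.5134 bits

Ranking: B > A > C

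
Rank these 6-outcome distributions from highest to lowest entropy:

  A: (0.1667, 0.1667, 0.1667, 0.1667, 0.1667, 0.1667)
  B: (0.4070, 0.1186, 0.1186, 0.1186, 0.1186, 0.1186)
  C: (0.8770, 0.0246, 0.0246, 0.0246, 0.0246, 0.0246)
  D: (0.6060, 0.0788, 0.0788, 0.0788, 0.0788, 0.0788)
A > B > D > C

Key insight: Entropy is maximized by uniform distributions and minimized by concentrated distributions.

Entropies:
  H(A) = 2.5850 bits
  H(B) = 2.3518 bits
  H(C) = 0.8235 bits
  H(D) = 1.8822 bits

Ranking: A > B > D > C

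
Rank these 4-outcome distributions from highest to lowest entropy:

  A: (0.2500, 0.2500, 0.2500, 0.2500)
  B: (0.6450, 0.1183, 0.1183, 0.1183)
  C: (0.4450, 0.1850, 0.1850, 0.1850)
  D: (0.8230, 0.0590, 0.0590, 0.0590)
A > C > B > D

Key insight: Entropy is maximized by uniform distributions and minimized by concentrated distributions.

Entropies:
  H(A) = 2.0000 bits
  H(B) = 1.5011 bits
  H(C) = 1.8709 bits
  H(D) = 0.9540 bits

Ranking: A > C > B > D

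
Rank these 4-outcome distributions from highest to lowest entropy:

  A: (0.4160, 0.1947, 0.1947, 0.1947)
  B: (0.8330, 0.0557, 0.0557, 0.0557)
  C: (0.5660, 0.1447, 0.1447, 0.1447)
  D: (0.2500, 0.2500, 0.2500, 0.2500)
D > A > C > B

Key insight: Entropy is maximized by uniform distributions and minimized by concentrated distributions.

Entropies:
  H(A) = 1.9052 bits
  H(B) = 0.9155 bits
  H(C) = 1.6753 bits
  H(D) = 2.0000 bits

Ranking: D > A > C > B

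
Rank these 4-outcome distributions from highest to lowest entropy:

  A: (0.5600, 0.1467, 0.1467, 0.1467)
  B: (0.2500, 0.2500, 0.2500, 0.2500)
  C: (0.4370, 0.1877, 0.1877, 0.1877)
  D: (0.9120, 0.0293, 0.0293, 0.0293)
B > C > A > D

Key insight: Entropy is maximized by uniform distributions and minimized by concentrated distributions.

Entropies:
  H(A) = 1.6870 bits
  H(B) = 2.0000 bits
  H(C) = 1.8809 bits
  H(D) = 0.5692 bits

Ranking: B > C > A > D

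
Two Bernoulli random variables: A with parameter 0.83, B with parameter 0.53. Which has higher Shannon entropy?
B

For binary distributions, entropy is maximized at p=0.5 and decreases as p moves toward 0 or 1.

H(A) = H(0.83) = 0.6577 bits
H(B) = H(0.53) = 0.9974 bits

Distribution B (p=0.53) is closer to uniform (p=0.5), so it has higher entropy.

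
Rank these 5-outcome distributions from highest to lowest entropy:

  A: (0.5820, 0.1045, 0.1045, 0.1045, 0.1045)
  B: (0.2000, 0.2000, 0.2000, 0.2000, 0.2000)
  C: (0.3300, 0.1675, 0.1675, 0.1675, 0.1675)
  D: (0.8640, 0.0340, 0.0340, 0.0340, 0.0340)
B > C > A > D

Key insight: Entropy is maximized by uniform distributions and minimized by concentrated distributions.

Entropies:
  H(A) = 1.8165 bits
  H(B) = 2.3219 bits
  H(C) = 2.2549 bits
  H(D) = 0.8457 bits

Ranking: B > C > A > D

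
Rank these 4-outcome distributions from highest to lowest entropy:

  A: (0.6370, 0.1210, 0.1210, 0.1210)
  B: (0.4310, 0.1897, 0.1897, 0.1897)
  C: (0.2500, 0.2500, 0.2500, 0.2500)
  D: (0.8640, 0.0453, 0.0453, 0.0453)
C > B > A > D

Key insight: Entropy is maximized by uniform distributions and minimized by concentrated distributions.

Entropies:
  H(A) = 1.5205 bits
  H(B) = 1.8881 bits
  H(C) = 2.0000 bits
  H(D) = 0.7892 bits

Ranking: C > B > A > D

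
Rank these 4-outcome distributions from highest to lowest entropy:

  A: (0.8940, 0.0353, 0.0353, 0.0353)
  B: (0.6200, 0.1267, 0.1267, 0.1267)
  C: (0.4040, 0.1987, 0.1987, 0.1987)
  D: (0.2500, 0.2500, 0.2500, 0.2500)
D > C > B > A

Key insight: Entropy is maximized by uniform distributions and minimized by concentrated distributions.

Entropies:
  H(A) = 0.6557 bits
  H(B) = 1.5603 bits
  H(C) = 1.9179 bits
  H(D) = 2.0000 bits

Ranking: D > C > B > A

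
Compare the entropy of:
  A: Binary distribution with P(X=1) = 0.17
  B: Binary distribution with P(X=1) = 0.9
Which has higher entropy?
A

For binary distributions, entropy is maximized at p=0.5 and decreases as p moves toward 0 or 1.

H(A) = H(0.17) = 0.6577 bits
H(B) = H(0.9) = 0.4690 bits

Distribution A (p=0.17) is closer to uniform (p=0.5), so it has higher entropy.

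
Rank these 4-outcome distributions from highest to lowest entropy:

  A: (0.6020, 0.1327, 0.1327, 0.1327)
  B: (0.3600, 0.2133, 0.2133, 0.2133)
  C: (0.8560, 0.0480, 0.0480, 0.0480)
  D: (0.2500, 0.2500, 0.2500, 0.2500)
D > B > A > C

Key insight: Entropy is maximized by uniform distributions and minimized by concentrated distributions.

Entropies:
  H(A) = 1.6006 bits
  H(B) = 1.9571 bits
  H(C) = 0.8229 bits
  H(D) = 2.0000 bits

Ranking: D > B > A > C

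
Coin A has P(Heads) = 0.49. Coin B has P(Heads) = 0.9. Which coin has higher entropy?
A

For binary distributions, entropy is maximized at p=0.5 and decreases as p moves toward 0 or 1.

H(A) = H(0.49) = 0.9997 bits
H(B) = H(0.9) = 0.4690 bits

Distribution A (p=0.49) is closer to uniform (p=0.5), so it has higher entropy.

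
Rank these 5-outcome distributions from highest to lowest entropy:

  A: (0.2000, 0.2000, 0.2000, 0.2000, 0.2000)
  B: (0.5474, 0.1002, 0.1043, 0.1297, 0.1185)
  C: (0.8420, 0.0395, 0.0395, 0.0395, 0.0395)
A > B > C

Key insight: Entropy is maximized by uniform distributions and minimized by concentrated distributions.

- Uniform distributions have maximum entropy log₂(5) = 2.3219 bits
- The more "peaked" or concentrated a distribution, the lower its entropy

Entropies:
  H(A) = 2.3219 bits
  H(B) = 1.8953 bits
  H(C) = 0.9455 bits

Ranking: A > B > C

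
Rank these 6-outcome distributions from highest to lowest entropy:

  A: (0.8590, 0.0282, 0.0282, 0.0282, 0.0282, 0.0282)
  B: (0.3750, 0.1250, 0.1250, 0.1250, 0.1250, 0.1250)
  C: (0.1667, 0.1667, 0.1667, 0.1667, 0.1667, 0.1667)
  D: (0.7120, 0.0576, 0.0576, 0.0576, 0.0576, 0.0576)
C > B > D > A

Key insight: Entropy is maximized by uniform distributions and minimized by concentrated distributions.

Entropies:
  H(A) = 0.9142 bits
  H(B) = 2.4056 bits
  H(C) = 2.5850 bits
  H(D) = 1.5348 bits

Ranking: C > B > D > A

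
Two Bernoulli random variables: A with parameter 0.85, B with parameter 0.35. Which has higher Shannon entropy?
B

For binary distributions, entropy is maximized at p=0.5 and decreases as p moves toward 0 or 1.

H(A) = H(0.85) = 0.6098 bits
H(B) = H(0.35) = 0.9341 bits

Distribution B (p=0.35) is closer to uniform (p=0.5), so it has higher entropy.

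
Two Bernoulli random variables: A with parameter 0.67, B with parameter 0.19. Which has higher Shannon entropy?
A

For binary distributions, entropy is maximized at p=0.5 and decreases as p moves toward 0 or 1.

H(A) = H(0.67) = 0.9149 bits
H(B) = H(0.19) = 0.7015 bits

Distribution A (p=0.67) is closer to uniform (p=0.5), so it has higher entropy.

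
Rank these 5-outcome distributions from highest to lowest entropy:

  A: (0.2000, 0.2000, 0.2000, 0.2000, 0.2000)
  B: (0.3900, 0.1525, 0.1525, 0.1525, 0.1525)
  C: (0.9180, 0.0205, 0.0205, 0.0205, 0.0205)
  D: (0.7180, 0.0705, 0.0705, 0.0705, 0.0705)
A > B > D > C

Key insight: Entropy is maximized by uniform distributions and minimized by concentrated distributions.

Entropies:
  H(A) = 2.3219 bits
  H(B) = 2.1848 bits
  H(C) = 0.5732 bits
  H(D) = 1.4222 bits

Ranking: A > B > D > C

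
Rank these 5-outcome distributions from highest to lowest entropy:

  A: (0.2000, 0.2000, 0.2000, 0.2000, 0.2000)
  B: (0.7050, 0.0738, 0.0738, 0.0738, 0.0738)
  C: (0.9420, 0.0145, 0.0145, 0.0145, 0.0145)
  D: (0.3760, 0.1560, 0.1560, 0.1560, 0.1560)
A > D > B > C

Key insight: Entropy is maximized by uniform distributions and minimized by concentrated distributions.

Entropies:
  H(A) = 2.3219 bits
  H(B) = 1.4651 bits
  H(C) = 0.4355 bits
  H(D) = 2.2032 bits

Ranking: A > D > B > C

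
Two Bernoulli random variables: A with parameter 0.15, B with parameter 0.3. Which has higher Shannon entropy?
B

For binary distributions, entropy is maximized at p=0.5 and decreases as p moves toward 0 or 1.

H(A) = H(0.15) = 0.6098 bits
H(B) = H(0.3) = 0.8813 bits

Distribution B (p=0.3) is closer to uniform (p=0.5), so it has higher entropy.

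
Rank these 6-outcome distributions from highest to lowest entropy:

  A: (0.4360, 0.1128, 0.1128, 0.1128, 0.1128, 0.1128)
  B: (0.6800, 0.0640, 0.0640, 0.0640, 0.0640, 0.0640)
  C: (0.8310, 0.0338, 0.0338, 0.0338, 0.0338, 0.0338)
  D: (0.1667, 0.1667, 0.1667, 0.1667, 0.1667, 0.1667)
D > A > B > C

Key insight: Entropy is maximized by uniform distributions and minimized by concentrated distributions.

Entropies:
  H(A) = 2.2977 bits
  H(B) = 1.6474 bits
  H(C) = 1.0478 bits
  H(D) = 2.5850 bits

Ranking: D > A > B > C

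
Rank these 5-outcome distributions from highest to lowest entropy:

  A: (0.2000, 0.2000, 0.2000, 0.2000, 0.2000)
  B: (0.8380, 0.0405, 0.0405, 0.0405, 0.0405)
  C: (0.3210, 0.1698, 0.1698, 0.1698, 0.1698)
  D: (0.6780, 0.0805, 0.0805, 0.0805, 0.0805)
A > C > D > B

Key insight: Entropy is maximized by uniform distributions and minimized by concentrated distributions.

Entropies:
  H(A) = 2.3219 bits
  H(B) = 0.9631 bits
  H(C) = 2.2635 bits
  H(D) = 1.5505 bits

Ranking: A > C > D > B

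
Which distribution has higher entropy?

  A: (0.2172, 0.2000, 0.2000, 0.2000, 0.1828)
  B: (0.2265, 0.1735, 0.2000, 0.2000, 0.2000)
A

Both distributions are close to uniform, making this a harder comparison.

H(A) = 2.3198 bits
H(B) = 2.3168 bits

The distribution closer to uniform has higher entropy.
Answer: A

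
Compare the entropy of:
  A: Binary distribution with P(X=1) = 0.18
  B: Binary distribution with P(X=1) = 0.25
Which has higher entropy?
B

For binary distributions, entropy is maximized at p=0.5 and decreases as p moves toward 0 or 1.

H(A) = H(0.18) = 0.6801 bits
H(B) = H(0.25) = 0.8113 bits

Distribution B (p=0.25) is closer to uniform (p=0.5), so it has higher entropy.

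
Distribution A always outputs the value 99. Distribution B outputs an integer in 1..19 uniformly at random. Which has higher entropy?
B

A is deterministic, so H(A) = 0. B is uniform over 19 outcomes, so H(B) = log₂(19) = 4.248 bits. Any distribution with genuine randomness has higher entropy than a deterministic one.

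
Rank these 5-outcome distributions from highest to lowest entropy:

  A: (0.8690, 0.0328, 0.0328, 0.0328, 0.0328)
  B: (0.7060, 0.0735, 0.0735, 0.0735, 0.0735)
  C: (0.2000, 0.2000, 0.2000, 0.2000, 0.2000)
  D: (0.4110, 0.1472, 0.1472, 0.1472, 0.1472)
C > D > B > A

Key insight: Entropy is maximized by uniform distributions and minimized by concentrated distributions.

Entropies:
  H(A) = 0.8222 bits
  H(B) = 1.4618 bits
  H(C) = 2.3219 bits
  H(D) = 2.1550 bits

Ranking: C > D > B > A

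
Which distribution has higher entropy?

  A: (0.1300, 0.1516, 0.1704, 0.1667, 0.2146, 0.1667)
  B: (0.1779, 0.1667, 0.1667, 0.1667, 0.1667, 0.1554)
B

Both distributions are close to uniform, making this a harder comparison.

H(A) = 2.5685 bits
H(B) = 2.5839 bits

The distribution closer to uniform has higher entropy.
Answer: B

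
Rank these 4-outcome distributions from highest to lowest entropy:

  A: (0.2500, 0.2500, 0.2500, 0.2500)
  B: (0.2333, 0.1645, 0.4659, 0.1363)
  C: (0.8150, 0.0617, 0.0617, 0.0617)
A > B > C

Key insight: Entropy is maximized by uniform distributions and minimized by concentrated distributions.

- Uniform distributions have maximum entropy log₂(4) = 2.0000 bits
- The more "peaked" or concentrated a distribution, the lower its entropy

Entropies:
  H(A) = 2.0000 bits
  H(B) = 1.8235 bits
  H(C) = 0.9841 bits

Ranking: A > B > C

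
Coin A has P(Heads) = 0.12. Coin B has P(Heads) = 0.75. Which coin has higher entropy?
B

For binary distributions, entropy is maximized at p=0.5 and decreases as p moves toward 0 or 1.

H(A) = H(0.12) = 0.5294 bits
H(B) = H(0.75) = 0.8113 bits

Distribution B (p=0.75) is closer to uniform (p=0.5), so it has higher entropy.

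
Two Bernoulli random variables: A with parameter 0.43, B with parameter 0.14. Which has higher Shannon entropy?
A

For binary distributions, entropy is maximized at p=0.5 and decreases as p moves toward 0 or 1.

H(A) = H(0.43) = 0.9858 bits
H(B) = H(0.14) = 0.5842 bits

Distribution A (p=0.43) is closer to uniform (p=0.5), so it has higher entropy.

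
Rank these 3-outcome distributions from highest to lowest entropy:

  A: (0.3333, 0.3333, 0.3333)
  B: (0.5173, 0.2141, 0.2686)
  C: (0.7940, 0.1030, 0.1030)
A > B > C

Key insight: Entropy is maximized by uniform distributions and minimized by concentrated distributions.

- Uniform distributions have maximum entropy log₂(3) = 1.5850 bits
- The more "peaked" or concentrated a distribution, the lower its entropy

Entropies:
  H(A) = 1.5850 bits
  H(B) = 1.4774 bits
  H(C) = 0.9398 bits

Ranking: A > B > C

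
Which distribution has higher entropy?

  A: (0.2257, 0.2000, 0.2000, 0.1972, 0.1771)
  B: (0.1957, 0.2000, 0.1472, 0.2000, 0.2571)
A

Both distributions are close to uniform, making this a harder comparison.

H(A) = 2.3177 bits
H(B) = 2.3000 bits

The distribution closer to uniform has higher entropy.
Answer: A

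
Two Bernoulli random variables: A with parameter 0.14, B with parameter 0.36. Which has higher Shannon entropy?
B

For binary distributions, entropy is maximized at p=0.5 and decreases as p moves toward 0 or 1.

H(A) = H(0.14) = 0.5842 bits
H(B) = H(0.36) = 0.9427 bits

Distribution B (p=0.36) is closer to uniform (p=0.5), so it has higher entropy.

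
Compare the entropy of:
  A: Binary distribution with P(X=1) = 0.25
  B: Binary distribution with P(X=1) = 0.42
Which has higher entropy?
B

For binary distributions, entropy is maximized at p=0.5 and decreases as p moves toward 0 or 1.

H(A) = H(0.25) = 0.8113 bits
H(B) = H(0.42) = 0.9815 bits

Distribution B (p=0.42) is closer to uniform (p=0.5), so it has higher entropy.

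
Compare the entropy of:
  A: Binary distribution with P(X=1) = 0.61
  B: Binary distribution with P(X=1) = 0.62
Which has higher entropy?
A

For binary distributions, entropy is maximized at p=0.5 and decreases as p moves toward 0 or 1.

H(A) = H(0.61) = 0.9648 bits
H(B) = H(0.62) = 0.9580 bits

Distribution A (p=0.61) is closer to uniform (p=0.5), so it has higher entropy.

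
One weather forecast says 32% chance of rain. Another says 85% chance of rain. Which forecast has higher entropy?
32% forecast

Treat each forecast as a Bernoulli distribution. Binary entropy is maximized at p=0.5 and falls off symmetrically toward 0 or 1. The 32% forecast is closer to 50%, so it is more uncertain. H(32%) ≈ 0.904 bits, H(85%) ≈ 0.610 bits.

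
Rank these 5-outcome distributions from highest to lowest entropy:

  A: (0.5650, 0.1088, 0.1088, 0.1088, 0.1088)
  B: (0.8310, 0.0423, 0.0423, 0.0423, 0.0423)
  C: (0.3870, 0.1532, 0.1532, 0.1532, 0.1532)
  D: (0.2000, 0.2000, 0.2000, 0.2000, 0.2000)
D > C > A > B

Key insight: Entropy is maximized by uniform distributions and minimized by concentrated distributions.

Entropies:
  H(A) = 1.8578 bits
  H(B) = 0.9934 bits
  H(C) = 2.1888 bits
  H(D) = 2.3219 bits

Ranking: D > C > A > B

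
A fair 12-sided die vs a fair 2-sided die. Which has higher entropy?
12-sided die

Both are uniform distributions; for uniform over n outcomes, H = log₂(n). H(12-sided) = log₂(12) = 3.585 bits and H(2-sided) = log₂(2) = 1.000 bits. More outcomes in a uniform distribution means higher entropy.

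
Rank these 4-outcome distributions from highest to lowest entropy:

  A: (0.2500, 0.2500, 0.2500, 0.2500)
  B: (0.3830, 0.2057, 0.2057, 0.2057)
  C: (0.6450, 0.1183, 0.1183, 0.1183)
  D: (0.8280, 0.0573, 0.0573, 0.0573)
A > B > C > D

Key insight: Entropy is maximized by uniform distributions and minimized by concentrated distributions.

Entropies:
  H(A) = 2.0000 bits
  H(B) = 1.9381 bits
  H(C) = 1.5011 bits
  H(D) = 0.9349 bits

Ranking: A > B > C > D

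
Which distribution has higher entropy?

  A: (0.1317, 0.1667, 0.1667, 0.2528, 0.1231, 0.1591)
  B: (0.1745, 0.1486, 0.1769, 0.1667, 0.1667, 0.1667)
B

Both distributions are close to uniform, making this a harder comparison.

H(A) = 2.5423 bits
H(B) = 2.5828 bits

The distribution closer to uniform has higher entropy.
Answer: B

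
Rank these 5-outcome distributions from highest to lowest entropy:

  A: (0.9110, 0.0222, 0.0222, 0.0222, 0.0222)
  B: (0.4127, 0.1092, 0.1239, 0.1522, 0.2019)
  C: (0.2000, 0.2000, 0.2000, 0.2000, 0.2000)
C > B > A

Key insight: Entropy is maximized by uniform distributions and minimized by concentrated distributions.

- Uniform distributions have maximum entropy log₂(5) = 2.3219 bits
- The more "peaked" or concentrated a distribution, the lower its entropy

Entropies:
  H(A) = 0.6111 bits
  H(B) = 2.1287 bits
  H(C) = 2.3219 bits

Ranking: C > B > A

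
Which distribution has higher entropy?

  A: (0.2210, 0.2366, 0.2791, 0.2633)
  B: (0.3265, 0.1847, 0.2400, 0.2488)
A

Both distributions are close to uniform, making this a harder comparison.

H(A) = 1.9941 bits
H(B) = 1.9708 bits

The distribution closer to uniform has higher entropy.
Answer: A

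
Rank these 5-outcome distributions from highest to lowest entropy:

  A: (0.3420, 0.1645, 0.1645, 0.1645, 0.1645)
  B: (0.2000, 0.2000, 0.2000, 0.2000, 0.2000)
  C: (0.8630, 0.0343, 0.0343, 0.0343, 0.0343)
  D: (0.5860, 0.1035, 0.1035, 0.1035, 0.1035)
B > A > D > C

Key insight: Entropy is maximized by uniform distributions and minimized by concentrated distributions.

Entropies:
  H(A) = 2.2427 bits
  H(B) = 2.3219 bits
  H(C) = 0.8503 bits
  H(D) = 1.8066 bits

Ranking: B > A > D > C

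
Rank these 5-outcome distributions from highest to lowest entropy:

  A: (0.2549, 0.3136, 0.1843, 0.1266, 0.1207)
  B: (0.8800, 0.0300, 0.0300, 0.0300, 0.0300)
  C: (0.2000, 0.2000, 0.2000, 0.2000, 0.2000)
C > A > B

Key insight: Entropy is maximized by uniform distributions and minimized by concentrated distributions.

- Uniform distributions have maximum entropy log₂(5) = 2.3219 bits
- The more "peaked" or concentrated a distribution, the lower its entropy

Entropies:
  H(A) = 2.2225 bits
  H(B) = 0.7694 bits
  H(C) = 2.3219 bits

Ranking: C > A > B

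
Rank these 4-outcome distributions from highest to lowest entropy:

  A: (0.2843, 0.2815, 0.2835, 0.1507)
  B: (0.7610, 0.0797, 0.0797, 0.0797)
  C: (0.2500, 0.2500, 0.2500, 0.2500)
C > A > B

Key insight: Entropy is maximized by uniform distributions and minimized by concentrated distributions.

- Uniform distributions have maximum entropy log₂(4) = 2.0000 bits
- The more "peaked" or concentrated a distribution, the lower its entropy

Entropies:
  H(A) = 1.9577 bits
  H(B) = 1.1722 bits
  H(C) = 2.0000 bits

Ranking: C > A > B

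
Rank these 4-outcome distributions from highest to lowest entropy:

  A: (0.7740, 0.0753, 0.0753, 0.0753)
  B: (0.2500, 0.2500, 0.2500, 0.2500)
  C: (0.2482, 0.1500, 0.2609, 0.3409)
B > C > A

Key insight: Entropy is maximized by uniform distributions and minimized by concentrated distributions.

- Uniform distributions have maximum entropy log₂(4) = 2.0000 bits
- The more "peaked" or concentrated a distribution, the lower its entropy

Entropies:
  H(A) = 1.1292 bits
  H(B) = 2.0000 bits
  H(C) = 1.9446 bits

Ranking: B > C > A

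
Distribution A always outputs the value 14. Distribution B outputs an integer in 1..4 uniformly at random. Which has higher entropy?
B

A is deterministic, so H(A) = 0. B is uniform over 4 outcomes, so H(B) = log₂(4) = 2.000 bits. Any distribution with genuine randomness has higher entropy than a deterministic one.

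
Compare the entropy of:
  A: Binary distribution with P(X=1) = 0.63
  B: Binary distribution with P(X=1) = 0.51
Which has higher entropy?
B

For binary distributions, entropy is maximized at p=0.5 and decreases as p moves toward 0 or 1.

H(A) = H(0.63) = 0.9507 bits
H(B) = H(0.51) = 0.9997 bits

Distribution B (p=0.51) is closer to uniform (p=0.5), so it has higher entropy.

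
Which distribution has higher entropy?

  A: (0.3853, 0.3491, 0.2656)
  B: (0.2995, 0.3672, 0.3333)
B

Both distributions are close to uniform, making this a harder comparison.

H(A) = 1.5682 bits
H(B) = 1.5800 bits

The distribution closer to uniform has higher entropy.
Answer: B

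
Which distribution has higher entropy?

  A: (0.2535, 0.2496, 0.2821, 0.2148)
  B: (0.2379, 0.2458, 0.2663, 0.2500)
B

Both distributions are close to uniform, making this a harder comparison.

H(A) = 1.9934 bits
H(B) = 1.9988 bits

The distribution closer to uniform has higher entropy.
Answer: B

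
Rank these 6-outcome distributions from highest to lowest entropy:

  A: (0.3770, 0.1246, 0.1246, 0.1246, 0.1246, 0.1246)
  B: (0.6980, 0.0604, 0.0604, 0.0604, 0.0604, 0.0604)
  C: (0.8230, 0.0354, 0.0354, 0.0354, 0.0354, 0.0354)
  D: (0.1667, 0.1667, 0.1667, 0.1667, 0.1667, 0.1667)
D > A > B > C

Key insight: Entropy is maximized by uniform distributions and minimized by concentrated distributions.

Entropies:
  H(A) = 2.4025 bits
  H(B) = 1.5849 bits
  H(C) = 1.0845 bits
  H(D) = 2.5850 bits

Ranking: D > A > B > C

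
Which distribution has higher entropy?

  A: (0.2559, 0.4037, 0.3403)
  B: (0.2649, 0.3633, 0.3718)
B

Both distributions are close to uniform, making this a harder comparison.

H(A) = 1.5607 bits
H(B) = 1.5691 bits

The distribution closer to uniform has higher entropy.
Answer: B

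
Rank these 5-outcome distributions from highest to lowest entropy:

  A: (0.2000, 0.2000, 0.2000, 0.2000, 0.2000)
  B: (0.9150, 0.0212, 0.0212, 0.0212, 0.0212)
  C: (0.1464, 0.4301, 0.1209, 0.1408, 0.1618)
A > C > B

Key insight: Entropy is maximized by uniform distributions and minimized by concentrated distributions.

- Uniform distributions have maximum entropy log₂(5) = 2.3219 bits
- The more "peaked" or concentrated a distribution, the lower its entropy

Entropies:
  H(A) = 2.3219 bits
  H(B) = 0.5896 bits
  H(C) = 2.1212 bits

Ranking: A > C > B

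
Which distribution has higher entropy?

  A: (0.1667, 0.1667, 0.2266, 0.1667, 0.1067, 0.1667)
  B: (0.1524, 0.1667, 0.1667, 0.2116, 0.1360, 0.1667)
B

Both distributions are close to uniform, making this a harder comparison.

H(A) = 2.5532 bits
H(B) = 2.5717 bits

The distribution closer to uniform has higher entropy.
Answer: B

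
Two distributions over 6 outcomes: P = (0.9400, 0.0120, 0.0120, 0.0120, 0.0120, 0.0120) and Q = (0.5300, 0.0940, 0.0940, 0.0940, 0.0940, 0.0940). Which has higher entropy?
Q

P is highly concentrated on one outcome (94%), making it nearly deterministic. Q spreads its mass more evenly (max 53%). The more spread-out distribution has higher entropy: H(P) ≈ 0.467 bits, H(Q) ≈ 2.089 bits.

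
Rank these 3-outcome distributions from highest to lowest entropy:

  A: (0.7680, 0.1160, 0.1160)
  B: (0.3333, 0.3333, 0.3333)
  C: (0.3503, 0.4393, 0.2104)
B > C > A

Key insight: Entropy is maximized by uniform distributions and minimized by concentrated distributions.

- Uniform distributions have maximum entropy log₂(3) = 1.5850 bits
- The more "peaked" or concentrated a distribution, the lower its entropy

Entropies:
  H(A) = 1.0135 bits
  H(B) = 1.5850 bits
  H(C) = 1.5246 bits

Ranking: B > C > A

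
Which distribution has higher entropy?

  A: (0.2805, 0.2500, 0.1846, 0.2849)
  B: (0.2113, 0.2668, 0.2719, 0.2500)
B

Both distributions are close to uniform, making this a harder comparison.

H(A) = 1.9805 bits
H(B) = 1.9933 bits

The distribution closer to uniform has higher entropy.
Answer: B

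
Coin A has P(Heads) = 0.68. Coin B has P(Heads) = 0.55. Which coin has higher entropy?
B

For binary distributions, entropy is maximized at p=0.5 and decreases as p moves toward 0 or 1.

H(A) = H(0.68) = 0.9044 bits
H(B) = H(0.55) = 0.9928 bits

Distribution B (p=0.55) is closer to uniform (p=0.5), so it has higher entropy.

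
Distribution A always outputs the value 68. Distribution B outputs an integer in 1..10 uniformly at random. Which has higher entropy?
B

A is deterministic, so H(A) = 0. B is uniform over 10 outcomes, so H(B) = log₂(10) = 3.322 bits. Any distribution with genuine randomness has higher entropy than a deterministic one.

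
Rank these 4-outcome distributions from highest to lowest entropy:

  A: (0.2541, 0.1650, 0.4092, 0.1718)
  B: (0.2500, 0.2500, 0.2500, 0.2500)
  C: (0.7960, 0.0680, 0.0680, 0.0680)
B > A > C

Key insight: Entropy is maximized by uniform distributions and minimized by concentrated distributions.

- Uniform distributions have maximum entropy log₂(4) = 2.0000 bits
- The more "peaked" or concentrated a distribution, the lower its entropy

Entropies:
  H(A) = 1.8952 bits
  H(B) = 2.0000 bits
  H(C) = 1.0532 bits

Ranking: B > A > C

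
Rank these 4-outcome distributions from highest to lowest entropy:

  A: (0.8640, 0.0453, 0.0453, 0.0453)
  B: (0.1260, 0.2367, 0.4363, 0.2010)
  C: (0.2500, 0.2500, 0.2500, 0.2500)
C > B > A

Key insight: Entropy is maximized by uniform distributions and minimized by concentrated distributions.

- Uniform distributions have maximum entropy log₂(4) = 2.0000 bits
- The more "peaked" or concentrated a distribution, the lower its entropy

Entropies:
  H(A) = 0.7892 bits
  H(B) = 1.8559 bits
  H(C) = 2.0000 bits

Ranking: C > B > A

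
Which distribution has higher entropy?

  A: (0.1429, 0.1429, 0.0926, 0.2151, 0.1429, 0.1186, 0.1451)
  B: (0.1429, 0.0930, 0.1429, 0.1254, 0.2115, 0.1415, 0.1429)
B

Both distributions are close to uniform, making this a harder comparison.

H(A) = 2.7668 bits
H(B) = 2.7707 bits

The distribution closer to uniform has higher entropy.
Answer: B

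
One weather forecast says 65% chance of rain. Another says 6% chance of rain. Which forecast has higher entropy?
65% forecast

Treat each forecast as a Bernoulli distribution. Binary entropy is maximized at p=0.5 and falls off symmetrically toward 0 or 1. The 65% forecast is closer to 50%, so it is more uncertain. H(65%) ≈ 0.934 bits, H(6%) ≈ 0.327 bits.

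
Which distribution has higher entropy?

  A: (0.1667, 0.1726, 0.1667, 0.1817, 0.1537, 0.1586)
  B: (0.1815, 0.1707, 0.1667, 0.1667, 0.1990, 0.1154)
A

Both distributions are close to uniform, making this a harder comparison.

H(A) = 2.5828 bits
H(B) = 2.5670 bits

The distribution closer to uniform has higher entropy.
Answer: A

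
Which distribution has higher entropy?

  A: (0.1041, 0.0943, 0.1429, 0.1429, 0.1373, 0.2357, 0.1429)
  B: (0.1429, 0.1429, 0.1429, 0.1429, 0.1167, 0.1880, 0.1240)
B

Both distributions are close to uniform, making this a harder comparison.

H(A) = 2.7490 bits
H(B) = 2.7924 bits

The distribution closer to uniform has higher entropy.
Answer: B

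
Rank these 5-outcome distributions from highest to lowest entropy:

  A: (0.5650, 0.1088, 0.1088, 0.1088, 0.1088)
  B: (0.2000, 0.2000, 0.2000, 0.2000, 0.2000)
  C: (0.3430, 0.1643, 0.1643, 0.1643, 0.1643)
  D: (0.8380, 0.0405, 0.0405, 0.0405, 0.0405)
B > C > A > D

Key insight: Entropy is maximized by uniform distributions and minimized by concentrated distributions.

Entropies:
  H(A) = 1.8578 bits
  H(B) = 2.3219 bits
  H(C) = 2.2417 bits
  H(D) = 0.9631 bits

Ranking: B > C > A > D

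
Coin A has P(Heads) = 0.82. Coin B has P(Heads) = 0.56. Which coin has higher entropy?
B

For binary distributions, entropy is maximized at p=0.5 and decreases as p moves toward 0 or 1.

H(A) = H(0.82) = 0.6801 bits
H(B) = H(0.56) = 0.9896 bits

Distribution B (p=0.56) is closer to uniform (p=0.5), so it has higher entropy.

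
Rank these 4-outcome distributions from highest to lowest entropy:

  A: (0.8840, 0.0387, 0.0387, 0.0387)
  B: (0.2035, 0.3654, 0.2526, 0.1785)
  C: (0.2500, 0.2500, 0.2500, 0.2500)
C > B > A

Key insight: Entropy is maximized by uniform distributions and minimized by concentrated distributions.

- Uniform distributions have maximum entropy log₂(4) = 2.0000 bits
- The more "peaked" or concentrated a distribution, the lower its entropy

Entropies:
  H(A) = 0.7016 bits
  H(B) = 1.9433 bits
  H(C) = 2.0000 bits

Ranking: C > B > A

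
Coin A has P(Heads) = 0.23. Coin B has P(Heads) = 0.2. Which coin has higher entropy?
A

For binary distributions, entropy is maximized at p=0.5 and decreases as p moves toward 0 or 1.

H(A) = H(0.23) = 0.7780 bits
H(B) = H(0.2) = 0.7219 bits

Distribution A (p=0.23) is closer to uniform (p=0.5), so it has higher entropy.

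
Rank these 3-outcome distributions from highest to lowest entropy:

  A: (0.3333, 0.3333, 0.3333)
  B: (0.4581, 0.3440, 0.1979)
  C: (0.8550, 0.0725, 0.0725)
A > B > C

Key insight: Entropy is maximized by uniform distributions and minimized by concentrated distributions.

- Uniform distributions have maximum entropy log₂(3) = 1.5850 bits
- The more "peaked" or concentrated a distribution, the lower its entropy

Entropies:
  H(A) = 1.5850 bits
  H(B) = 1.5081 bits
  H(C) = 0.7422 bits

Ranking: A > B > C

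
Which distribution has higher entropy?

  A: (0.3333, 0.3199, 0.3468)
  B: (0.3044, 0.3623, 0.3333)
A

Both distributions are close to uniform, making this a harder comparison.

H(A) = 1.5842 bits
H(B) = 1.5813 bits

The distribution closer to uniform has higher entropy.
Answer: A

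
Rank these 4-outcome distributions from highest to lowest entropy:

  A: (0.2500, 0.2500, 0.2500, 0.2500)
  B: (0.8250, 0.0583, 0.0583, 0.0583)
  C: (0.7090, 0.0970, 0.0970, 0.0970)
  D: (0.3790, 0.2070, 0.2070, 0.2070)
A > D > C > B

Key insight: Entropy is maximized by uniform distributions and minimized by concentrated distributions.

Entropies:
  H(A) = 2.0000 bits
  H(B) = 0.9464 bits
  H(C) = 1.3312 bits
  H(D) = 1.9416 bits

Ranking: A > D > C > B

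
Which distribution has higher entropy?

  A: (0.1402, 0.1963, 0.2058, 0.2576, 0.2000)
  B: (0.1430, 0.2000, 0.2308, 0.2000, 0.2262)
B

Both distributions are close to uniform, making this a harder comparison.

H(A) = 2.2964 bits
H(B) = 2.3033 bits

The distribution closer to uniform has higher entropy.
Answer: B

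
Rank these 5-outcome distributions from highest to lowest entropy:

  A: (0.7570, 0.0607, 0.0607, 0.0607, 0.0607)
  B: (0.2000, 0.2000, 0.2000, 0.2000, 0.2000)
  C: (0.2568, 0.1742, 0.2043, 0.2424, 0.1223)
B > C > A

Key insight: Entropy is maximized by uniform distributions and minimized by concentrated distributions.

- Uniform distributions have maximum entropy log₂(5) = 2.3219 bits
- The more "peaked" or concentrated a distribution, the lower its entropy

Entropies:
  H(A) = 1.2860 bits
  H(B) = 2.3219 bits
  H(C) = 2.2773 bits

Ranking: B > C > A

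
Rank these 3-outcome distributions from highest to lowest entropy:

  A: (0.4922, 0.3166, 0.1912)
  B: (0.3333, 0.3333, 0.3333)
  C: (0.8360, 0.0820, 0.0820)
B > A > C

Key insight: Entropy is maximized by uniform distributions and minimized by concentrated distributions.

- Uniform distributions have maximum entropy log₂(3) = 1.5850 bits
- The more "peaked" or concentrated a distribution, the lower its entropy

Entropies:
  H(A) = 1.4851 bits
  H(B) = 1.5850 bits
  H(C) = 0.8078 bits

Ranking: B > A > C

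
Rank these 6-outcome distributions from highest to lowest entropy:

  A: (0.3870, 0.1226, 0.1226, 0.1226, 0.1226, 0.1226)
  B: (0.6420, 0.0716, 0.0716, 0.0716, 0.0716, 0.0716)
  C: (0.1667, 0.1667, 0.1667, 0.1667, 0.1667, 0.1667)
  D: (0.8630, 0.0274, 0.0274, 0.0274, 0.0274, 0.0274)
C > A > B > D

Key insight: Entropy is maximized by uniform distributions and minimized by concentrated distributions.

Entropies:
  H(A) = 2.3862 bits
  H(B) = 1.7723 bits
  H(C) = 2.5850 bits
  H(D) = 0.8944 bits

Ranking: C > A > B > D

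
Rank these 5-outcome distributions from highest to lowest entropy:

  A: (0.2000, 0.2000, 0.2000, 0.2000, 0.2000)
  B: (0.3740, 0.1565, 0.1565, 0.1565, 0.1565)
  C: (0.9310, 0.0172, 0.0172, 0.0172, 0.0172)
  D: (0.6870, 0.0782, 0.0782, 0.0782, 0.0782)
A > B > D > C

Key insight: Entropy is maximized by uniform distributions and minimized by concentrated distributions.

Entropies:
  H(A) = 2.3219 bits
  H(B) = 2.2057 bits
  H(C) = 0.5002 bits
  H(D) = 1.5226 bits

Ranking: A > B > D > C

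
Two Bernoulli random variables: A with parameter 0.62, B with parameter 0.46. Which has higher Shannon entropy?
B

For binary distributions, entropy is maximized at p=0.5 and decreases as p moves toward 0 or 1.

H(A) = H(0.62) = 0.9580 bits
H(B) = H(0.46) = 0.9954 bits

Distribution B (p=0.46) is closer to uniform (p=0.5), so it has higher entropy.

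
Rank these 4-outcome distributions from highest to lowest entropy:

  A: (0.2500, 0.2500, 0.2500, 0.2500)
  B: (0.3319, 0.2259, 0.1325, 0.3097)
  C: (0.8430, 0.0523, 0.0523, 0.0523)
A > B > C

Key insight: Entropy is maximized by uniform distributions and minimized by concentrated distributions.

- Uniform distributions have maximum entropy log₂(4) = 2.0000 bits
- The more "peaked" or concentrated a distribution, the lower its entropy

Entropies:
  H(A) = 2.0000 bits
  H(B) = 1.9231 bits
  H(C) = 0.8759 bits

Ranking: A > B > C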